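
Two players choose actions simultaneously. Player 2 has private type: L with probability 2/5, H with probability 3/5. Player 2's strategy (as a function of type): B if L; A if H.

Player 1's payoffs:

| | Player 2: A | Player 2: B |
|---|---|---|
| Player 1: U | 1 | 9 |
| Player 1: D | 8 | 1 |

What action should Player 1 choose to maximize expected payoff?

D

E[U] = 2/5·(9) + 3/5·(1) = 21/5
E[D] = 2/5·(1) + 3/5·(8) = 26/5
Best response: D (26/5 is the largest).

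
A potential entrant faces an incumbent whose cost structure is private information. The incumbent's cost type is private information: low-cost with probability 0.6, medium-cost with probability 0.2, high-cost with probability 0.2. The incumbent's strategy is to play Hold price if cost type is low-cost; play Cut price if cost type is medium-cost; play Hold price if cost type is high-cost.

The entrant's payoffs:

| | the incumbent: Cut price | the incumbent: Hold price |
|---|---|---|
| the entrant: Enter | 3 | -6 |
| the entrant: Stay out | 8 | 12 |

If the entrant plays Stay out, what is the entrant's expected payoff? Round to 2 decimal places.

11.20

E[Stay out] = 0.6·12 + 0.2·8 + 0.2·12 = 7.2 + 1.6 + 2.4 = 11.2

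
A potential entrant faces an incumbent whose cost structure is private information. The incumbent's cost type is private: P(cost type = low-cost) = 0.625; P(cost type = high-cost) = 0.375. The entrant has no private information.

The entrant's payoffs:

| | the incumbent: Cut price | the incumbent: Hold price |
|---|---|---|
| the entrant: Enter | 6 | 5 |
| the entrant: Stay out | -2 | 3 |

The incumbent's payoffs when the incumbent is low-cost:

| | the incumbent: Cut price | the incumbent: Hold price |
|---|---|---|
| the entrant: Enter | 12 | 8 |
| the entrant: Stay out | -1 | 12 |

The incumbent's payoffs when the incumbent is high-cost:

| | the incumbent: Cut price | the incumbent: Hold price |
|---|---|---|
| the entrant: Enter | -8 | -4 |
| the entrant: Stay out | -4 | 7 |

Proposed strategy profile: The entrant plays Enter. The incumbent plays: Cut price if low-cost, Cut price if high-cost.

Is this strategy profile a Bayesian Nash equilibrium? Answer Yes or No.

The entrant plays Enter: E[Enter] = 0.625·(6) + 0.375·(6) = 6; E[Stay out] = -2. Best-responding. ✓
The incumbent (cost type low-cost), facing Enter: Cut price gives 12, Hold price gives 8. Proposed Cut price is best. ✓
The incumbent (cost type high-cost), facing Enter: Cut price gives -8, Hold price gives -4. Proposed Cut price is not best — profitable deviation exists. ✗

No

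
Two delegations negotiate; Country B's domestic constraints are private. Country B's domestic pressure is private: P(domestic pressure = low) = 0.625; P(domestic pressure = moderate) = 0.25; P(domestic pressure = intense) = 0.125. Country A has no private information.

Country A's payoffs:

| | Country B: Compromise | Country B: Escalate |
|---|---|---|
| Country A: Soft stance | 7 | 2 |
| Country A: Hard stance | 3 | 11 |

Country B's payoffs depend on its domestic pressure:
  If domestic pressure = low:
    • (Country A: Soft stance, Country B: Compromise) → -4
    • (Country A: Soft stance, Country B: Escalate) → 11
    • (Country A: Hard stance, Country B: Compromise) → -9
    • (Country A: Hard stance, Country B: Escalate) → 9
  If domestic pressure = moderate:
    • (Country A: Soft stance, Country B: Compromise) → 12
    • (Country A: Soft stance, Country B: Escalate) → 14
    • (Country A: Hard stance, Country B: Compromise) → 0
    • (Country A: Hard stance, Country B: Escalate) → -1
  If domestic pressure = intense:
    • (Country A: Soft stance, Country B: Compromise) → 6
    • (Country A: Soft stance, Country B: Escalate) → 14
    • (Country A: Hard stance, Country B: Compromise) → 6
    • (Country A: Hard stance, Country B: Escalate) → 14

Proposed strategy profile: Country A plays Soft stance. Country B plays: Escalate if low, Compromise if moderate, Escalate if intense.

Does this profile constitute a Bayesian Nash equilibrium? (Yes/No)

No

Country A plays Soft stance: E[Soft stance] = 0.625·(2) + 0.25·(7) + 0.125·(2) = 3.25; E[Hard stance] = 9. Not best-responding. ✗
Country B (domestic pressure low), facing Soft stance: Compromise gives -4, Escalate gives 11. Proposed Escalate is best. ✓
Country B (domestic pressure moderate), facing Soft stance: Compromise gives 12, Escalate gives 14. Proposed Compromise is not best — profitable deviation exists. ✗
Country B (domestic pressure intense), facing Soft stance: Compromise gives 6, Escalate gives 14. Proposed Escalate is best. ✓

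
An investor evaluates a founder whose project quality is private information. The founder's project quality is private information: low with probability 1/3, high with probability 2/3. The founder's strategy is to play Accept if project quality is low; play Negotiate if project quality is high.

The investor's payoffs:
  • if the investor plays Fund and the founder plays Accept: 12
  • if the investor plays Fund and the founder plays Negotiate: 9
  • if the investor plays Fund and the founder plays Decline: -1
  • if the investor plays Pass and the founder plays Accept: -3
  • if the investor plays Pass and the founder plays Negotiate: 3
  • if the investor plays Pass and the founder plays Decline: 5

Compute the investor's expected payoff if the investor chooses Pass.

1

E[Pass] = 1/3·(-3) + 2/3·3 = (-1) + 2 = 1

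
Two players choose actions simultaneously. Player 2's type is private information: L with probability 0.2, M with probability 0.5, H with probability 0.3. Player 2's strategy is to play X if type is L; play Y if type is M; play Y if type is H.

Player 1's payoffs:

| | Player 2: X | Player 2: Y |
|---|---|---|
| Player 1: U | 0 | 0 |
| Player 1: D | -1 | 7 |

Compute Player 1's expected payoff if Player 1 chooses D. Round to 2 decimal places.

5.40

E[D] = 0.2·(-1) + 0.5·7 + 0.3·7 = (-0.2) + 3.5 + 2.1 = 5.4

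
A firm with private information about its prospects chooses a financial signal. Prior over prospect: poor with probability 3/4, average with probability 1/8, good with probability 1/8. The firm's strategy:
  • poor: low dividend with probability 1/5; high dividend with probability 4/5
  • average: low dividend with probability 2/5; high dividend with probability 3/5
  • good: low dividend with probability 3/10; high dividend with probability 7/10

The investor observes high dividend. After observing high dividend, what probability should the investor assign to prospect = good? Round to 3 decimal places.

0.115

P(high dividend) = (3/4)·(4/5) + (1/8)·(3/5) + (1/8)·(7/10) = 61/80
P(good | high dividend) = ((1/8)·(7/10)) / (61/80) = (7/80) / (61/80) = 7/61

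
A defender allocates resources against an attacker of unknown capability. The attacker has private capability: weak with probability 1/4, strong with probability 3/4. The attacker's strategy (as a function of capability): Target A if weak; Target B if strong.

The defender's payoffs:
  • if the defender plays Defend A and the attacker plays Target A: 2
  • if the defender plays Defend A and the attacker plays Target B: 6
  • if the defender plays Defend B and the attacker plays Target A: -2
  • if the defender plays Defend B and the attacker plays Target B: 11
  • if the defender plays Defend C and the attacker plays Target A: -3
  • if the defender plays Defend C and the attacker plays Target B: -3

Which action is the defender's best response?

E[Defend A] = 1/4·(2) + 3/4·(6) = 5
E[Defend B] = 1/4·(-2) + 3/4·(11) = 31/4
E[Defend C] = 1/4·(-3) + 3/4·(-3) = -3
Best response: Defend B (31/4 is the largest).

Defend B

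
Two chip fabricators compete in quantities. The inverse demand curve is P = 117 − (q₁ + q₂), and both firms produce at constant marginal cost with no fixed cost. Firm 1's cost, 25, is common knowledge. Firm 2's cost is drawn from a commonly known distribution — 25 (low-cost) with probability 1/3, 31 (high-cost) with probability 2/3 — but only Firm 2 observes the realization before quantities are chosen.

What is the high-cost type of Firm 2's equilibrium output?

Type-c best response for Firm 2: q₂(c) = (117 − c)/2 − q₁/2.
Firm 1 maximizes expected profit; its first-order condition is 117 − 2q₁ − E[q₂] − 25 = 0.
Substituting E[q₂] and solving: E[c₂] = 29, so q₁ = (117 − 2·25 + 29)/3 = 32.
q₂(high-cost) = (117 − 31 − 32)/2 = 27.

27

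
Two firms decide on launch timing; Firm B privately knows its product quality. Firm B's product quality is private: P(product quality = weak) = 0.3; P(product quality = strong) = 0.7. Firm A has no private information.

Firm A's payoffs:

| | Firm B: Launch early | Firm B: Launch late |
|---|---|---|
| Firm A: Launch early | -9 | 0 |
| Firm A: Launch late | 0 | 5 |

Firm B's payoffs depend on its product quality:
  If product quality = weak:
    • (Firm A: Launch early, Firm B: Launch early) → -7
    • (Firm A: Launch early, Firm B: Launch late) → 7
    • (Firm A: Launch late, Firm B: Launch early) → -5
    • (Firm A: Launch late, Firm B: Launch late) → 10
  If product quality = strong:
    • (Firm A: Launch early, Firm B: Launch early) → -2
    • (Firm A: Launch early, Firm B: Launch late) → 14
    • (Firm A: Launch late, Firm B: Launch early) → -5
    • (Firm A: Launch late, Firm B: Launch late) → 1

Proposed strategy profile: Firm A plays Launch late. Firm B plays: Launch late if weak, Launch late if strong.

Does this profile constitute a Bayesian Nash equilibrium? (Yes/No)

A profile is a BNE iff every type of every player is best-responding given beliefs about the other side.
Firm A plays Launch late: E[Launch late] = 0.3·(5) + 0.7·(5) = 5; E[Launch early] = 0. Best-responding. ✓
Firm B (product quality weak), facing Launch late: Launch early gives -5, Launch late gives 10. Proposed Launch late is best. ✓
Firm B (product quality strong), facing Launch late: Launch early gives -5, Launch late gives 1. Proposed Launch late is best. ✓

Yes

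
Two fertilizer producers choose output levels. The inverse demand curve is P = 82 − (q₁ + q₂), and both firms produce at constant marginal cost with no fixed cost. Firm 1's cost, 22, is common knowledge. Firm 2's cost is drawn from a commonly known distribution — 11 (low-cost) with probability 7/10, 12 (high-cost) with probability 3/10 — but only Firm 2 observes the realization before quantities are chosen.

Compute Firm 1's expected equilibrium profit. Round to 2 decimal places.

270.05

Firm 2 with cost c maximizes (82 − (q₁+q₂) − c)·q₂, giving q₂(c) = (82 − c − q₁)/2.
E[c₂] = 7/10·11 + 3/10·12 = 11.3
Firm 1's FOC against E[q₂] yields q₁ = (82 − 2·22 + E[c₂])/3 = (82 − 44 + 11.3)/3 = 16.4333.
E[P] = 82 − (q₁ + E[q₂]) = 38.4333; Firm 1's expected profit = (E[P] − 22)·q₁ = (38.4333 − 22)·16.4333 = 270.054.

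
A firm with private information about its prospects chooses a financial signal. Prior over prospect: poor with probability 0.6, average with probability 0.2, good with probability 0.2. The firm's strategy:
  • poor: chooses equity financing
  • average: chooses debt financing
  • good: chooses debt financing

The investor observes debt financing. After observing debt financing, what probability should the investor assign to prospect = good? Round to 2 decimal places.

0.50

Apply Bayes' rule using the sender's strategy as the likelihood.
P(debt financing) = 0.6·0 + 0.2·1 + 0.2·1 = 0.4
P(good | debt financing) = (0.2·1) / 0.4 = 0.2 / 0.4 = 0.5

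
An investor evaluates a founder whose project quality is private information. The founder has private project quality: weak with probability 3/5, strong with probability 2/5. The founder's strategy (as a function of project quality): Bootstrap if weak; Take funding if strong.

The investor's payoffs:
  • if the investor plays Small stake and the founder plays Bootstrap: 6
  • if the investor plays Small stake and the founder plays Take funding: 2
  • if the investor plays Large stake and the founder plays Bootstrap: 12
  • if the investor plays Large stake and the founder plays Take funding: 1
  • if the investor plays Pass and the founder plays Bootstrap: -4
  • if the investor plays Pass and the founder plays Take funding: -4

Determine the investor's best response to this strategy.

Compute the investor's expected payoff for each action, taking the expectation over the founder's type.
E[Small stake] = 3/5·(6) + 2/5·(2) = 22/5
E[Large stake] = 3/5·(12) + 2/5·(1) = 38/5
E[Pass] = 3/5·(-4) + 2/5·(-4) = -4
Best response: Large stake (38/5 is the largest).

Large stake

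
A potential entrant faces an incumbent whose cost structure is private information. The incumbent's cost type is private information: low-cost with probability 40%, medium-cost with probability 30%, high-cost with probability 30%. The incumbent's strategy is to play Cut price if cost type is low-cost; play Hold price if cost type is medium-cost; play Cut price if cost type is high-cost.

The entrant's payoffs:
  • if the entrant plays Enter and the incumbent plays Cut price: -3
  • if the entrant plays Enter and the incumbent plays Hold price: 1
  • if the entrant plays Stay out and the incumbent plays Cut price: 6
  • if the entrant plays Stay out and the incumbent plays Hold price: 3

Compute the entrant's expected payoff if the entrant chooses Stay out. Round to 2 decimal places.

E[Stay out] = 0.4·6 + 0.3·3 + 0.3·6 = 2.4 + 0.9 + 1.8 = 5.1

5.10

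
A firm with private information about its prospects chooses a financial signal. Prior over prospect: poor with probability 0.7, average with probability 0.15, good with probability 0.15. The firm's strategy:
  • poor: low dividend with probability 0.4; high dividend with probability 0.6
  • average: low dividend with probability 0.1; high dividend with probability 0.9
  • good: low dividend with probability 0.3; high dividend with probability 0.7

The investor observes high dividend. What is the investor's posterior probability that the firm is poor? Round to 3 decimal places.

P(high dividend) = 0.7·0.6 + 0.15·0.9 + 0.15·0.7 = 0.66
P(poor | high dividend) = (0.7·0.6) / 0.66 = 0.42 / 0.66 = 0.636364

0.636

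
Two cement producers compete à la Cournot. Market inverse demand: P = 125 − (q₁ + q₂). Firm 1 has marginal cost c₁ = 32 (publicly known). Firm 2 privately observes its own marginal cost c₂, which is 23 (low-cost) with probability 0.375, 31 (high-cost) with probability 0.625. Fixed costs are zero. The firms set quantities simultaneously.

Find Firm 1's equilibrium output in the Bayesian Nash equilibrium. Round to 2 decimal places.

Firm 2 with cost c maximizes (125 − (q₁+q₂) − c)·q₂, giving q₂(c) = (125 − c − q₁)/2.
E[c₂] = 0.375·23 + 0.625·31 = 28
Firm 1's FOC against E[q₂] yields q₁ = (125 − 2·32 + E[c₂])/3 = (125 − 64 + 28)/3 = 29.6667.

29.67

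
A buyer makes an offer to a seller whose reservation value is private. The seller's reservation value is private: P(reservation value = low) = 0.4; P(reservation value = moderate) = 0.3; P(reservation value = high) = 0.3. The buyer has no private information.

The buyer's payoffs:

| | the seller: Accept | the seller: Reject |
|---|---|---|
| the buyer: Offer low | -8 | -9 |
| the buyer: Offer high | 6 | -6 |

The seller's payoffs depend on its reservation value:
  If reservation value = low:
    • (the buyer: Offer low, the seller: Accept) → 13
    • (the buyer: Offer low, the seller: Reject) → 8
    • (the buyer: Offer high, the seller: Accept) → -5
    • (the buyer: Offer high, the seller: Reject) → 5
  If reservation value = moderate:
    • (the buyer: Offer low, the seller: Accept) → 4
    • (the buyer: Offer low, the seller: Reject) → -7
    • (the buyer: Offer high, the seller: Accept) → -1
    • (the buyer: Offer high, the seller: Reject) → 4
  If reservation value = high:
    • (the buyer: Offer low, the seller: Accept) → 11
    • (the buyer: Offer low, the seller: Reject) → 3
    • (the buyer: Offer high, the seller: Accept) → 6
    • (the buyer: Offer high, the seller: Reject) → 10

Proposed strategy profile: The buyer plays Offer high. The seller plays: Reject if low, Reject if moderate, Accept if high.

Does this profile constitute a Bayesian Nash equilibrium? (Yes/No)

The buyer plays Offer high: E[Offer high] = 0.4·(-6) + 0.3·(-6) + 0.3·(6) = -2.4; E[Offer low] = -8.7. Best-responding. ✓
The seller (reservation value low), facing Offer high: Accept gives -5, Reject gives 5. Proposed Reject is best. ✓
The seller (reservation value moderate), facing Offer high: Accept gives -1, Reject gives 4. Proposed Reject is best. ✓
The seller (reservation value high), facing Offer high: Accept gives 6, Reject gives 10. Proposed Accept is not best — profitable deviation exists. ✗

No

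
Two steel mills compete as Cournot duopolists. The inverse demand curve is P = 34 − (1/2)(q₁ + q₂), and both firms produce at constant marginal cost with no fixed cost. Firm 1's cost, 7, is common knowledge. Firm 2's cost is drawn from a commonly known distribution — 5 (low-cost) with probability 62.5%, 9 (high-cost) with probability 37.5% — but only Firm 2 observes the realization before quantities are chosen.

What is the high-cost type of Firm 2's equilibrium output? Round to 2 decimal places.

Type-c best response for Firm 2: q₂(c) = (34 − c) − q₁/2.
Firm 1 maximizes expected profit; its first-order condition is 34 − q₁ − (1/2)E[q₂] − 7 = 0.
Substituting E[q₂] and solving: E[c₂] = 6.5, so q₁ = (34 − 2·7 + 6.5)/(3/2) = 17.6667.
q₂(high-cost) = (34 − 9 − (1/2)·17.6667) = 16.1667.

16.17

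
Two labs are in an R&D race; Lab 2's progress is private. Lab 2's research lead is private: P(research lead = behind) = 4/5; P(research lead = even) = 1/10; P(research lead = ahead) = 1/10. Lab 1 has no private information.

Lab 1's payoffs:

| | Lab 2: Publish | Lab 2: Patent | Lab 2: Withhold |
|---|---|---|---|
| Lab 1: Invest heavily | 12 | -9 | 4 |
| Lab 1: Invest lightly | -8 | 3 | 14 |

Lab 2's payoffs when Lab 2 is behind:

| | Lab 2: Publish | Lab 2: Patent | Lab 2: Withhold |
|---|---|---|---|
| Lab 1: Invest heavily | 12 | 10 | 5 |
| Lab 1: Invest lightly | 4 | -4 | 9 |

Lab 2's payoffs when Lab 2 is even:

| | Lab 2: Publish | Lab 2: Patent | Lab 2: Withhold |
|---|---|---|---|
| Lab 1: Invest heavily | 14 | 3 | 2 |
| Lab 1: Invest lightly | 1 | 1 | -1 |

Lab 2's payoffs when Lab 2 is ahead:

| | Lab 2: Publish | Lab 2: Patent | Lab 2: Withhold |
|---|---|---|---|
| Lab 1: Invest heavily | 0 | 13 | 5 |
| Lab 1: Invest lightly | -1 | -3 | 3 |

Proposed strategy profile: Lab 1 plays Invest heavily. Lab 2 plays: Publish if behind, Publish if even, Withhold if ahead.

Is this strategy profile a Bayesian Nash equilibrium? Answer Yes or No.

Lab 1 plays Invest heavily: E[Invest heavily] = 4/5·(12) + 1/10·(12) + 1/10·(4) = 56/5; E[Invest lightly] = -29/5. Best-responding. ✓
Lab 2 (research lead behind), facing Invest heavily: Publish gives 12, Patent gives 10, Withhold gives 5. Proposed Publish is best. ✓
Lab 2 (research lead even), facing Invest heavily: Publish gives 14, Patent gives 3, Withhold gives 2. Proposed Publish is best. ✓
Lab 2 (research lead ahead), facing Invest heavily: Publish gives 0, Patent gives 13, Withhold gives 5. Proposed Withhold is not best — profitable deviation exists. ✗

No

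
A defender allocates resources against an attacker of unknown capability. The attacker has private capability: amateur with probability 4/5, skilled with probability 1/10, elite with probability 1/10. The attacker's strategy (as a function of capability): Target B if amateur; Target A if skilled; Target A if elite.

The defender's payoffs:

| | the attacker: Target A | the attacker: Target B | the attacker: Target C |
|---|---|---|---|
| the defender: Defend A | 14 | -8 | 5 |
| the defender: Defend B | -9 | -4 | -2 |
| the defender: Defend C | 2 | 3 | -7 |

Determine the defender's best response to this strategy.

Defend C

Compute the defender's expected payoff for each action, taking the expectation over the attacker's type.
E[Defend A] = 4/5·(-8) + 1/10·(14) + 1/10·(14) = -18/5
E[Defend B] = 4/5·(-4) + 1/10·(-9) + 1/10·(-9) = -5
E[Defend C] = 4/5·(3) + 1/10·(2) + 1/10·(2) = 14/5
Best response: Defend C (14/5 is the largest).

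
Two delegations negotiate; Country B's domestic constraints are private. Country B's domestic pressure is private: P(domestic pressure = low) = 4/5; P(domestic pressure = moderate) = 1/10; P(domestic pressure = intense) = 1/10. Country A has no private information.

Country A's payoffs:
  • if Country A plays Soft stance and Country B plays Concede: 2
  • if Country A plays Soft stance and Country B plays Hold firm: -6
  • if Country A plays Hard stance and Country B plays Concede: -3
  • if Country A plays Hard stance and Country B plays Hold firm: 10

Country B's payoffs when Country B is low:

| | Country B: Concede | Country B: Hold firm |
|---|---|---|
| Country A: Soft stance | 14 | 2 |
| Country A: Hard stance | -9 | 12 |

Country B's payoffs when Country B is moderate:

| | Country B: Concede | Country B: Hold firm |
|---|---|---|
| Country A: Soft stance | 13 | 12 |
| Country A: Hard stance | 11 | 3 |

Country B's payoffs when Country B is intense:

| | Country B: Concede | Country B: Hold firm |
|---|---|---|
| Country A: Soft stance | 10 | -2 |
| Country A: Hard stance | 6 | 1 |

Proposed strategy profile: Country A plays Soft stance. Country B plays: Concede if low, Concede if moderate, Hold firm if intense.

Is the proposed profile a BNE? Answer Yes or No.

A profile is a BNE iff every type of every player is best-responding given beliefs about the other side.
Country A plays Soft stance: E[Soft stance] = 4/5·(2) + 1/10·(2) + 1/10·(-6) = 6/5; E[Hard stance] = -17/10. Best-responding. ✓
Country B (domestic pressure low), facing Soft stance: Concede gives 14, Hold firm gives 2. Proposed Concede is best. ✓
Country B (domestic pressure moderate), facing Soft stance: Concede gives 13, Hold firm gives 12. Proposed Concede is best. ✓
Country B (domestic pressure intense), facing Soft stance: Concede gives 10, Hold firm gives -2. Proposed Hold firm is not best — profitable deviation exists. ✗

No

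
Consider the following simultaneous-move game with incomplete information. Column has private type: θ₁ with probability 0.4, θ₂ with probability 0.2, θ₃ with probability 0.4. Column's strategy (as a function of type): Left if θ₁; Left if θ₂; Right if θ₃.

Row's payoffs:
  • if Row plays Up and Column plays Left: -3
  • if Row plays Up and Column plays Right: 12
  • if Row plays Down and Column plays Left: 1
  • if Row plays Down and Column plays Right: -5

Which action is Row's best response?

Compute Row's expected payoff for each action, taking the expectation over Column's type.
E[Up] = 0.4·(-3) + 0.2·(-3) + 0.4·(12) = 3
E[Down] = 0.4·(1) + 0.2·(1) + 0.4·(-5) = -1.4
Best response: Up (3 is the largest).

Up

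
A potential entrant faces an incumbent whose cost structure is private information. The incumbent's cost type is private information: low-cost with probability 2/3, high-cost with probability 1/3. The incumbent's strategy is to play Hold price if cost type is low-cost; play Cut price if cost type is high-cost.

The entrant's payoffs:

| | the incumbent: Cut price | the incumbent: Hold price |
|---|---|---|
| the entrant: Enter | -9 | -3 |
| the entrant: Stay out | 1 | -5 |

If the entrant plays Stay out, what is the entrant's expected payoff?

E[Stay out] = 2/3·(-5) + 1/3·1 = (-10/3) + 1/3 = -3

-3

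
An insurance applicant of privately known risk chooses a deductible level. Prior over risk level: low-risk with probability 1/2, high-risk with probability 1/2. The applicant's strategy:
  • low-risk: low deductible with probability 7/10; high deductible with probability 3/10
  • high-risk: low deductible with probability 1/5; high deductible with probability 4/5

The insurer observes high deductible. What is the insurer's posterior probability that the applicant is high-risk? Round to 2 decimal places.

Apply Bayes' rule using the sender's strategy as the likelihood.
P(high deductible) = (1/2)·(3/10) + (1/2)·(4/5) = 11/20
P(high-risk | high deductible) = ((1/2)·(4/5)) / (11/20) = (2/5) / (11/20) = 8/11

0.73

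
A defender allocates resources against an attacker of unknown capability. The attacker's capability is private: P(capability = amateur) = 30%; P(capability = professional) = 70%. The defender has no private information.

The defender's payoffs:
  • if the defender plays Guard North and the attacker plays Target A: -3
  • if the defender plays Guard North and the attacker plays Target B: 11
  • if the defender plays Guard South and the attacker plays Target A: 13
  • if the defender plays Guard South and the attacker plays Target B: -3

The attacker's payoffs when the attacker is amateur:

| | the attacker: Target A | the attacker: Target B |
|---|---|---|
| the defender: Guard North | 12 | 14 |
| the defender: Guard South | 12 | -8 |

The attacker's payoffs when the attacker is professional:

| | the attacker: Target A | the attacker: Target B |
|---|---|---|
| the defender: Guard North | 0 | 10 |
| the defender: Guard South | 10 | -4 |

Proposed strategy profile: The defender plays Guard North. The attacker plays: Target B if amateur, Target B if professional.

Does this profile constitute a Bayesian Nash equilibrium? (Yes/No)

Yes

The defender plays Guard North: E[Guard North] = 0.3·(11) + 0.7·(11) = 11; E[Guard South] = -3. Best-responding. ✓
The attacker (capability amateur), facing Guard North: Target A gives 12, Target B gives 14. Proposed Target B is best. ✓
The attacker (capability professional), facing Guard North: Target A gives 0, Target B gives 10. Proposed Target B is best. ✓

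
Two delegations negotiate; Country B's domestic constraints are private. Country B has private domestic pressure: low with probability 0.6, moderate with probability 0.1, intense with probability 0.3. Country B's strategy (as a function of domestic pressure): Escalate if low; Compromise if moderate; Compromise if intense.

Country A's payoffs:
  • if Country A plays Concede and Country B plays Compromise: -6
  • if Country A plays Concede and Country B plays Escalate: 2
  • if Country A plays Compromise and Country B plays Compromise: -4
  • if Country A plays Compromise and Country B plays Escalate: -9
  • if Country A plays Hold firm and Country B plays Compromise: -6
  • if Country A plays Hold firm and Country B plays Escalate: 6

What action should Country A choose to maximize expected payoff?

E[Concede] = 0.6·(2) + 0.1·(-6) + 0.3·(-6) = -1.2
E[Compromise] = 0.6·(-9) + 0.1·(-4) + 0.3·(-4) = -7
E[Hold firm] = 0.6·(6) + 0.1·(-6) + 0.3·(-6) = 1.2
Best response: Hold firm (1.2 is the largest).

Hold firm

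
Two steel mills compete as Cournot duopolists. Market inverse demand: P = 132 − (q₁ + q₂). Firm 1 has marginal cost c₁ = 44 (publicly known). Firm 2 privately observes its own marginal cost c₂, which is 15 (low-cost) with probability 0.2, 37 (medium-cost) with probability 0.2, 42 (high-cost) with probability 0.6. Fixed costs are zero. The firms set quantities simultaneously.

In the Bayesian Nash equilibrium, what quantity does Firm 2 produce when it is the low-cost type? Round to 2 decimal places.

Each type of Firm 2 best-responds to q₁; Firm 1 best-responds to the expected q₂ over Firm 2's types.
Firm 2 with cost c maximizes (132 − (q₁+q₂) − c)·q₂, giving q₂(c) = (132 − c − q₁)/2.
E[c₂] = 0.2·15 + 0.2·37 + 0.6·42 = 35.6
Firm 1's FOC against E[q₂] yields q₁ = (132 − 2·44 + E[c₂])/3 = (132 − 88 + 35.6)/3 = 26.5333.
q₂(low-cost) = (132 − 15 − 26.5333)/2 = 45.2333.

45.23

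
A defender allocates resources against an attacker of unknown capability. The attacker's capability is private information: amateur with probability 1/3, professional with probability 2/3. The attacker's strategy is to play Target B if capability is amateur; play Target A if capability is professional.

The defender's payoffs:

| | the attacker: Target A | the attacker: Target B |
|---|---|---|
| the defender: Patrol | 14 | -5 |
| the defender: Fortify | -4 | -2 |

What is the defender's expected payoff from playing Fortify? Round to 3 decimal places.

-3.333

Take the expectation over the attacker's capability, weighting each type's action by its prior probability.
E[Fortify] = 1/3·(-2) + 2/3·(-4) = (-2/3) + (-8/3) = -10/3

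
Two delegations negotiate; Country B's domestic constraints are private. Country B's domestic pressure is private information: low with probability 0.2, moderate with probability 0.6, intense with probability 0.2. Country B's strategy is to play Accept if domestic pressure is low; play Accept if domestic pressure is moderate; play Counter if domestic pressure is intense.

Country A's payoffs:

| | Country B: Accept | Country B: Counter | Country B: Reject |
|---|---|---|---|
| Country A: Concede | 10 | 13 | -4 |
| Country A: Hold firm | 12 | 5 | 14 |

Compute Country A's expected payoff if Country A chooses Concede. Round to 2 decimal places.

E[Concede] = 0.2·10 + 0.6·10 + 0.2·13 = 2 + 6 + 2.6 = 10.6

10.60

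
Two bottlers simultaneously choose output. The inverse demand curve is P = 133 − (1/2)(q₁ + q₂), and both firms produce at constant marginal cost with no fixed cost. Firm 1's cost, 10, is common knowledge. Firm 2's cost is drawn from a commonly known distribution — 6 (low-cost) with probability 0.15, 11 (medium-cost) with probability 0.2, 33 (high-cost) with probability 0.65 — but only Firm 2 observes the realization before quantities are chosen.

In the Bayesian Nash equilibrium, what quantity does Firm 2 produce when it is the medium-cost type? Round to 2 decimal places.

Each type of Firm 2 best-responds to q₁; Firm 1 best-responds to the expected q₂ over Firm 2's types.
Firm 2 with cost c maximizes (133 − (1/2)(q₁+q₂) − c)·q₂, giving q₂(c) = (133 − c − (1/2)q₁).
E[c₂] = 0.15·6 + 0.2·11 + 0.65·33 = 24.55
Firm 1's FOC against E[q₂] yields q₁ = (133 − 2·10 + E[c₂])/(3/2) = (133 − 20 + 24.55)/(3/2) = 91.7.
q₂(medium-cost) = (133 − 11 − (1/2)·91.7) = 76.15.

76.15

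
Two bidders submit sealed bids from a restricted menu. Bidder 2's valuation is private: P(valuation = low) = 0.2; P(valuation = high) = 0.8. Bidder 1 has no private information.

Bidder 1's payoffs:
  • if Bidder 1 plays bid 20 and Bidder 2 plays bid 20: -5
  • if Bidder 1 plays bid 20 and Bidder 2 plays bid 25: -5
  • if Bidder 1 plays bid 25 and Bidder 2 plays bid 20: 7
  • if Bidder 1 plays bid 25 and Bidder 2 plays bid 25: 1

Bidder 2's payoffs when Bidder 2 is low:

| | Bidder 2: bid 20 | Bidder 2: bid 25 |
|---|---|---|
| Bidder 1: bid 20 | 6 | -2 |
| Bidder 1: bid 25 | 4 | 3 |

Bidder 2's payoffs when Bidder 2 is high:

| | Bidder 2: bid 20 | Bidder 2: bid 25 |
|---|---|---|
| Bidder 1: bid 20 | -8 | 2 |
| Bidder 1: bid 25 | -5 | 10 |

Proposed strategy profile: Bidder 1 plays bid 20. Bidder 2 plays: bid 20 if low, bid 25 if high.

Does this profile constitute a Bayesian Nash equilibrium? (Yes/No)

Bidder 1 plays bid 20: E[bid 20] = 0.2·(-5) + 0.8·(-5) = -5; E[bid 25] = 2.2. Not best-responding. ✗
Bidder 2 (valuation low), facing bid 20: bid 20 gives 6, bid 25 gives -2. Proposed bid 20 is best. ✓
Bidder 2 (valuation high), facing bid 20: bid 20 gives -8, bid 25 gives 2. Proposed bid 25 is best. ✓

No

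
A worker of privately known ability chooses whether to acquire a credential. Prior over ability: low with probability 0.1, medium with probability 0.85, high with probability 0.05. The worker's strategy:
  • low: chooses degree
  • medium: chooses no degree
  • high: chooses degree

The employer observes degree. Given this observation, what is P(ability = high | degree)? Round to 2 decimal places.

0.33

P(degree) = 0.1·1 + 0.85·0 + 0.05·1 = 0.15
P(high | degree) = (0.05·1) / 0.15 = 0.05 / 0.15 = 0.333333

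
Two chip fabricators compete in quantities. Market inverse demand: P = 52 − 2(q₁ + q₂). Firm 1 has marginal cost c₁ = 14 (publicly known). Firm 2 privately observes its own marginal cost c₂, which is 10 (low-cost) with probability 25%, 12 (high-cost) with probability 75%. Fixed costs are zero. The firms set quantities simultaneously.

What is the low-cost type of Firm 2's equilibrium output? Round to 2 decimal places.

Each type of Firm 2 best-responds to q₁; Firm 1 best-responds to the expected q₂ over Firm 2's types.
Firm 2 with cost c maximizes (52 − 2(q₁+q₂) − c)·q₂, giving q₂(c) = (52 − c − 2q₁)/4.
E[c₂] = 0.25·10 + 0.75·12 = 11.5
Firm 1's FOC against E[q₂] yields q₁ = (52 − 2·14 + E[c₂])/6 = (52 − 28 + 11.5)/6 = 5.91667.
q₂(low-cost) = (52 − 10 − 2·5.91667)/4 = 7.54167.

7.54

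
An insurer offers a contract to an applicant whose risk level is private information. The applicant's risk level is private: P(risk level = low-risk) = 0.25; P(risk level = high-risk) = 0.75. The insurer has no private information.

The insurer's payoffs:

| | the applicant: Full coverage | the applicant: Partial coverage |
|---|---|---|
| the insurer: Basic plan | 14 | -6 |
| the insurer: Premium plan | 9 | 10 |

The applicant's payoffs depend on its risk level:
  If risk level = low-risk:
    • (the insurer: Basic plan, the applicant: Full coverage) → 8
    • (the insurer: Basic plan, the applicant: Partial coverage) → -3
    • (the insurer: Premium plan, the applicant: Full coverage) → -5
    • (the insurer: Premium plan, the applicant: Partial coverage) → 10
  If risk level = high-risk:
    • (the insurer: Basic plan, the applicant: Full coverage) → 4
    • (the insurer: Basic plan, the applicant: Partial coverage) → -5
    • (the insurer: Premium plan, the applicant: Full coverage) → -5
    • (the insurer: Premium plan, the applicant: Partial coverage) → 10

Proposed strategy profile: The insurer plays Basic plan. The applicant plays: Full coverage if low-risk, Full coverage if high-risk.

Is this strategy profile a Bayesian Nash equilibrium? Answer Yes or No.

Yes

The insurer plays Basic plan: E[Basic plan] = 0.25·(14) + 0.75·(14) = 14; E[Premium plan] = 9. Best-responding. ✓
The applicant (risk level low-risk), facing Basic plan: Full coverage gives 8, Partial coverage gives -3. Proposed Full coverage is best. ✓
The applicant (risk level high-risk), facing Basic plan: Full coverage gives 4, Partial coverage gives -5. Proposed Full coverage is best. ✓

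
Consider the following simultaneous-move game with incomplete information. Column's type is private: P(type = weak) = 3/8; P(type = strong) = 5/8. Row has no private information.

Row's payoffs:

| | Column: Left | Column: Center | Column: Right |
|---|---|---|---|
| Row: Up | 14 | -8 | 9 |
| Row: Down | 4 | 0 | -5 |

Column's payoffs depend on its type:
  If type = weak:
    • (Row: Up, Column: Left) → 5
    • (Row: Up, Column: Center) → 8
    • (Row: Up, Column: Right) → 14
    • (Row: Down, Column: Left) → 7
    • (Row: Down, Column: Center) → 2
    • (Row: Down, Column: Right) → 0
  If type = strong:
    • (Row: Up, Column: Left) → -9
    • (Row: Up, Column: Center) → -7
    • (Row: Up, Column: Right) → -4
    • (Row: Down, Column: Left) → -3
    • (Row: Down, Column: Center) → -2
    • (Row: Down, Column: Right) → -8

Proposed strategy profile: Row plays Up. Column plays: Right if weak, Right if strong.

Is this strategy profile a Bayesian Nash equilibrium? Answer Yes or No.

Yes

Row plays Up: E[Up] = 3/8·(9) + 5/8·(9) = 9; E[Down] = -5. Best-responding. ✓
Column (type weak), facing Up: Left gives 5, Center gives 8, Right gives 14. Proposed Right is best. ✓
Column (type strong), facing Up: Left gives -9, Center gives -7, Right gives -4. Proposed Right is best. ✓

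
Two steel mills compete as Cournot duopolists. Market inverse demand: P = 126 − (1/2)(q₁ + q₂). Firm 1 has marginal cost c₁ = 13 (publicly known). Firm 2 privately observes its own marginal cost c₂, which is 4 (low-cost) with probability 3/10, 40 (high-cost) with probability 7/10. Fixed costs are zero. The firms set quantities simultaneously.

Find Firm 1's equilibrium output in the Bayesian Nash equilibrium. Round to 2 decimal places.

86.13

Type-c best response for Firm 2: q₂(c) = (126 − c) − q₁/2.
Firm 1 maximizes expected profit; its first-order condition is 126 − q₁ − (1/2)E[q₂] − 13 = 0.
Substituting E[q₂] and solving: E[c₂] = 29.2, so q₁ = (126 − 2·13 + 29.2)/(3/2) = 86.1333.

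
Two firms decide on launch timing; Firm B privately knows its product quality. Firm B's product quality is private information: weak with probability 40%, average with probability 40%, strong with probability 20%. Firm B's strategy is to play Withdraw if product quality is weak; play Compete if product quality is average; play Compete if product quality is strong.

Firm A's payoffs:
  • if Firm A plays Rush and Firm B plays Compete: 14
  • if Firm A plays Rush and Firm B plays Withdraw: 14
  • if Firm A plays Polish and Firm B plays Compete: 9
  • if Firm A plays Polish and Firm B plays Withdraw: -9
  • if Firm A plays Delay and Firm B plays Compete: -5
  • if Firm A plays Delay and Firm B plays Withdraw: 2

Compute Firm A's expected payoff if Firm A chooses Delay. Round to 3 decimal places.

-2.200

Take the expectation over Firm B's product quality, weighting each type's action by its prior probability.
E[Delay] = 0.4·2 + 0.4·(-5) + 0.2·(-5) = 0.8 + (-2) + (-1) = -2.2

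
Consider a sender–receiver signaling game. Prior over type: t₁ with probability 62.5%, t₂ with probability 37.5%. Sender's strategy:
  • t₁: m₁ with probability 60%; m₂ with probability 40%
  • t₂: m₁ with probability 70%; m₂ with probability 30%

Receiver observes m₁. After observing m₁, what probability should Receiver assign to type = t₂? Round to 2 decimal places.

0.41

P(m₁) = 0.625·0.6 + 0.375·0.7 = 0.6375
P(t₂ | m₁) = (0.375·0.7) / 0.6375 = 0.2625 / 0.6375 = 0.411765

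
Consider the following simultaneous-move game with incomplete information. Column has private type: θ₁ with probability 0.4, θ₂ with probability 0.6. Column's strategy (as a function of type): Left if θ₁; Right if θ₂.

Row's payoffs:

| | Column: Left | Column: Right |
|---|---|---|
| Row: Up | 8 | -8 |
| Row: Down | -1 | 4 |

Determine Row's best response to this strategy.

E[Up] = 0.4·(8) + 0.6·(-8) = -1.6
E[Down] = 0.4·(-1) + 0.6·(4) = 2
Best response: Down (2 is the largest).

Down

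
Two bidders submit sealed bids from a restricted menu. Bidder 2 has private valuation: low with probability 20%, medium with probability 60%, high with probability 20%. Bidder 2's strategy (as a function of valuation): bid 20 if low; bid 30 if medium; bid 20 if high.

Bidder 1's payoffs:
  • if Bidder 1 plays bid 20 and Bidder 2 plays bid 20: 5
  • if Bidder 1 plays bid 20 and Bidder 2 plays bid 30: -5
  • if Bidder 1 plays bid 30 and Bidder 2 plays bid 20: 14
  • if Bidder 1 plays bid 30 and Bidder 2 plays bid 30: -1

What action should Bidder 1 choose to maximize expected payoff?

E[bid 20] = 0.2·(5) + 0.6·(-5) + 0.2·(5) = -1
E[bid 30] = 0.2·(14) + 0.6·(-1) + 0.2·(14) = 5
Best response: bid 30 (5 is the largest).

bid 30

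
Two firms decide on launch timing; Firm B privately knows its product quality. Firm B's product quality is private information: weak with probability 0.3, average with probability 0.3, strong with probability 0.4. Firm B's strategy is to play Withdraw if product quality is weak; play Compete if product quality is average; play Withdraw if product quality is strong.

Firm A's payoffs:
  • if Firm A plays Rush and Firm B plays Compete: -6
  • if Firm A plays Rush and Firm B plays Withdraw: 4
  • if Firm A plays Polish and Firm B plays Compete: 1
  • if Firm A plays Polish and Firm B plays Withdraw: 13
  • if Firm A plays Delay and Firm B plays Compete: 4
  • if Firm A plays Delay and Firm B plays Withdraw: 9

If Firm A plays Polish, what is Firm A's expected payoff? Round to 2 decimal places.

E[Polish] = 0.3·13 + 0.3·1 + 0.4·13 = 3.9 + 0.3 + 5.2 = 9.4

9.40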